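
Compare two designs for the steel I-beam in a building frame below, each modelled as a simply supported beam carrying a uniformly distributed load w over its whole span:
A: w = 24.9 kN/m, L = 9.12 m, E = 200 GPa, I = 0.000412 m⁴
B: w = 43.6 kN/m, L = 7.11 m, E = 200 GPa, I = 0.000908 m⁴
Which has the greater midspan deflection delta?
Model: a simply supported beam carrying a uniformly distributed load w over its whole span, so delta = (5·w·L^4) / (384·E·I) (SI units).
  A: delta = (5 × 24900 × 9.12^4) / (384 × (2 × 10¹¹) × 0.000412) = 0.02722 m = 27.22 mm
  B: delta = (5 × 43600 × 7.11^4) / (384 × (2 × 10¹¹) × 0.000908) = 0.007989 m = 7.989 mm
27.22 mm > 7.989 mm, so A is larger.
Final answer: A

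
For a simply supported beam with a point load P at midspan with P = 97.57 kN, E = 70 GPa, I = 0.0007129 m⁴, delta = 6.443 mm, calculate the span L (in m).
Model: a simply supported beam with a point load P at midspan, so delta = (P·L^3) / (48·E·I).
Solve for L: L = ((48·delta·E·I) / P)^(1/3).
Convert to SI units:
  P = 97.57 kN = 97570 N
  E = 70 GPa = 7 × 10¹⁰ Pa
  delta = 6.443 mm = 0.006443 m
Substitute:
  L = ((48 × 0.006443 × (7 × 10¹⁰) × 0.0007129) / 97570)^(1/3)
  L = 5.408 m
Final answer: L = 5.408 m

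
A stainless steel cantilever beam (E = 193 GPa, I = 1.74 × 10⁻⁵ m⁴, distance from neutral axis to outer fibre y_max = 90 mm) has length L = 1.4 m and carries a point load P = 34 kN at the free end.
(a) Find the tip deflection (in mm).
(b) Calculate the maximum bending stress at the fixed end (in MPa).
(a) Tip deflection of a cantilever with an end point load: δ = P·L^3 / (3·E·I). Convert P = 34 kN = 34000 N, E = 193 GPa = 1.93 × 10¹¹ Pa.
  δ = (34000 × 1.4^3) / (3 × (1.93 × 10¹¹) × (1.74 × 10⁻⁵)) = 0.009261 m = 9.261 mm
(b) Maximum bending moment at the fixed end: M = P·L = 34000 × 1.4 = 47600 N·m. Convert y_max = 90 mm = 0.09 m.
  σ = M·y_max / I = (47600 × 0.09) / (1.74 × 10⁻⁵) = 2.462 × 10⁸ Pa = 246.2 MPa
Final answer: (a) δ = 9.261 mm, (b) σ = 246.2 MPa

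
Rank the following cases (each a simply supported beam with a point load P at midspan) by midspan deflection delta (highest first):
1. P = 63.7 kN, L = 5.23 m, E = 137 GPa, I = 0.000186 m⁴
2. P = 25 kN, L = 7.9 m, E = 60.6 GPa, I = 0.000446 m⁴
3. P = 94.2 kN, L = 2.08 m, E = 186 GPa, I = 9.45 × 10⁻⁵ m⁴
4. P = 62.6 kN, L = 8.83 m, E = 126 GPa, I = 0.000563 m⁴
Model: a simply supported beam with a point load P at midspan, so delta = (P·L^3) / (48·E·I) (SI units).
  Case 1: delta = (63700 × 5.23^3) / (48 × (1.37 × 10¹¹) × 0.000186) = 0.00745 m = 7.45 mm
  Case 2: delta = (25000 × 7.9^3) / (48 × (6.06 × 10¹⁰) × 0.000446) = 0.009501 m = 9.501 mm
  Case 3: delta = (94200 × 2.08^3) / (48 × (1.86 × 10¹¹) × (9.45 × 10⁻⁵)) = 0.001005 m = 1.005 mm
  Case 4: delta = (62600 × 8.83^3) / (48 × (1.26 × 10¹¹) × 0.000563) = 0.01266 m = 12.66 mm
Ordering: 12.66 mm (case 4) > 9.501 mm (case 2) > 7.45 mm (case 1) > 1.005 mm (case 3)
Final answer: 4, 2, 1, 3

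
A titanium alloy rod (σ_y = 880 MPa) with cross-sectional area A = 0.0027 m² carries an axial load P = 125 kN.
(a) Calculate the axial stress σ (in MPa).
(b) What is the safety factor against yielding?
(a) Axial stress σ = P/A. Convert P = 125 kN = 125000 N.
  σ = 125000 / 0.0027 = 4.63 × 10⁷ Pa = 46.3 MPa
(b) Safety factor SF = σ_y/σ = 880 / 46.3 = 19.01
Final answer: (a) σ = 46.3 MPa, (b) SF = 19.01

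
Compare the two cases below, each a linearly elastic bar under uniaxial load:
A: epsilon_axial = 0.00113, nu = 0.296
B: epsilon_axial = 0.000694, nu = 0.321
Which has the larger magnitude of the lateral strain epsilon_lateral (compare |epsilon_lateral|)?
Model: a linearly elastic bar under uniaxial load, so epsilon_lateral = -nu·epsilon_axial (SI units).
  A: epsilon_lateral = -(0.296 × 0.00113) = -0.0003345
  B: epsilon_lateral = -(0.321 × 0.000694) = -0.0002228
|epsilon_lateral|: A = 0.0003345, B = 0.0002228, so A is larger in magnitude.
Final answer: A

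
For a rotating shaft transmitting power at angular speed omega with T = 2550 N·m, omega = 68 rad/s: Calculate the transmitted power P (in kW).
Model: a rotating shaft transmitting power at angular speed omega, so P = T·omega.
Substitute:
  P = 2550 × 68
  P = 173400 W
Convert: P = 173400 W = 173.4 kW
Final answer: P = 173.4 kW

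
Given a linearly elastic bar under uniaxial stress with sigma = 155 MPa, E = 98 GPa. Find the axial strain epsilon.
Model: a linearly elastic bar under uniaxial stress, so epsilon = sigma / E.
Convert to SI units:
  sigma = 155 MPa = 1.55 × 10⁸ Pa
  E = 98 GPa = 9.8 × 10¹⁰ Pa
Substitute:
  epsilon = (1.55 × 10⁸) / (9.8 × 10¹⁰)
  epsilon = 0.001582
Final answer: epsilon = 0.001582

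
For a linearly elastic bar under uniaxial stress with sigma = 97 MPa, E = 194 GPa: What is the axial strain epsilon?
Model: a linearly elastic bar under uniaxial stress, so epsilon = sigma / E.
Convert to SI units:
  sigma = 97 MPa = 9.7 × 10⁷ Pa
  E = 194 GPa = 1.94 × 10¹¹ Pa
Substitute:
  epsilon = (9.7 × 10⁷) / (1.94 × 10¹¹)
  epsilon = 0.0005
Final answer: epsilon = 0.0005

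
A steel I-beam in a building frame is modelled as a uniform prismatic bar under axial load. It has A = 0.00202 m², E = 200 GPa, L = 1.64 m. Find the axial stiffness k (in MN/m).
Model: a uniform prismatic bar under axial load, so k = (A·E) / L.
Convert to SI units:
  E = 200 GPa = 2 × 10¹¹ Pa
Substitute:
  k = (0.00202 × (2 × 10¹¹)) / 1.64
  k = 2.463 × 10⁸ N/m
Convert: k = 2.463 × 10⁸ N/m = 246.3 MN/m
Final answer: k = 246.3 MN/m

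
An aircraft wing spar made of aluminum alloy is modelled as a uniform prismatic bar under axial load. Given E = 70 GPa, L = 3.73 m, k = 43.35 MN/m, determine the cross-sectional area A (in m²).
Model: a uniform prismatic bar under axial load, so k = (A·E) / L.
Solve for A: A = (k·L) / E.
Convert to SI units:
  E = 70 GPa = 7 × 10¹⁰ Pa
  k = 43.35 MN/m = 4.335 × 10⁷ N/m
Substitute:
  A = ((4.335 × 10⁷) × 3.73) / (7 × 10¹⁰)
  A = 0.00231 m²
Final answer: A = 0.00231 m²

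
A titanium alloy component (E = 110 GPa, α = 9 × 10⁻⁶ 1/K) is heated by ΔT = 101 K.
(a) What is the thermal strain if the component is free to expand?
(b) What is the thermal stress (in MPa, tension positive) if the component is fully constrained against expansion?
(a) Free thermal strain ε_th = α·ΔT = (9 × 10⁻⁶) × 101 = 0.000909
(b) Fully constrained, the expansion is suppressed, so σ = -E·α·ΔT. Convert E = 110 GPa = 1.1 × 10¹¹ Pa.
  σ = -(1.1 × 10¹¹) × (9 × 10⁻⁶) × 101 = -9.999 × 10⁷ Pa = -99.99 MPa (compressive)
Final answer: (a) ε_th = 0.000909, (b) σ = -99.99 MPa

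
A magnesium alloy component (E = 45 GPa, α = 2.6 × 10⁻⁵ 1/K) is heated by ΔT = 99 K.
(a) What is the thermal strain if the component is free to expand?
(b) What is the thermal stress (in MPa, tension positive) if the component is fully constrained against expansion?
(a) Free thermal strain ε_th = α·ΔT = (2.6 × 10⁻⁵) × 99 = 0.002574
(b) Fully constrained, the expansion is suppressed, so σ = -E·α·ΔT. Convert E = 45 GPa = 4.5 × 10¹⁰ Pa.
  σ = -(4.5 × 10¹⁰) × (2.6 × 10⁻⁵) × 99 = -1.158 × 10⁸ Pa = -115.8 MPa (compressive)
Final answer: (a) ε_th = 0.002574, (b) σ = -115.8 MPa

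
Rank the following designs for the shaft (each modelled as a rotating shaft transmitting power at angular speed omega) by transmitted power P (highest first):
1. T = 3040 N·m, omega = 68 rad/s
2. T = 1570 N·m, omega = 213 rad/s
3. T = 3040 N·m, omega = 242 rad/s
Model: a rotating shaft transmitting power at angular speed omega, so P = T·omega (SI units).
  Case 1: P = 3040 × 68 = 206700 W = 206.7 kW
  Case 2: P = 1570 × 213 = 334400 W = 334.4 kW
  Case 3: P = 3040 × 242 = 735700 W = 735.7 kW
Ordering: 735.7 kW (case 3) > 334.4 kW (case 2) > 206.7 kW (case 1)
Final answer: 3, 2, 1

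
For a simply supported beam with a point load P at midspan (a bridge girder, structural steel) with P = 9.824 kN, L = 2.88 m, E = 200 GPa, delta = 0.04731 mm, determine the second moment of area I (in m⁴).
Model: a simply supported beam with a point load P at midspan, so delta = (P·L^3) / (48·E·I).
Solve for I: I = (P·L^3) / (48·delta·E).
Convert to SI units:
  P = 9.824 kN = 9824 N
  E = 200 GPa = 2 × 10¹¹ Pa
  delta = 0.04731 mm = 4.731 × 10⁻⁵ m
Substitute:
  I = (9824 × 2.88^3) / (48 × (4.731 × 10⁻⁵) × (2 × 10¹¹))
  I = 0.0005167 m⁴
Final answer: I = 0.0005167 m⁴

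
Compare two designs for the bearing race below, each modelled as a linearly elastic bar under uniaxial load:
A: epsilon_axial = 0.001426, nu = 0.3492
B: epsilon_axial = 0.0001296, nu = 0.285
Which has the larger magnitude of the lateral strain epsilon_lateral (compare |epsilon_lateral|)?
Model: a linearly elastic bar under uniaxial load, so epsilon_lateral = -nu·epsilon_axial (SI units).
  A: epsilon_lateral = -(0.3492 × 0.001426) = -0.000498
  B: epsilon_lateral = -(0.285 × 0.0001296) = -3.694 × 10⁻⁵
|epsilon_lateral|: A = 0.000498, B = 3.694 × 10⁻⁵, so A is larger in magnitude.
Final answer: A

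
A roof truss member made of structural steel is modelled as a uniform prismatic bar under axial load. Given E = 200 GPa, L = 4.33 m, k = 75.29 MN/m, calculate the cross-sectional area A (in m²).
Model: a uniform prismatic bar under axial load, so k = (A·E) / L.
Solve for A: A = (k·L) / E.
Convert to SI units:
  E = 200 GPa = 2 × 10¹¹ Pa
  k = 75.29 MN/m = 7.529 × 10⁷ N/m
Substitute:
  A = ((7.529 × 10⁷) × 4.33) / (2 × 10¹¹)
  A = 0.00163 m²
Final answer: A = 0.00163 m²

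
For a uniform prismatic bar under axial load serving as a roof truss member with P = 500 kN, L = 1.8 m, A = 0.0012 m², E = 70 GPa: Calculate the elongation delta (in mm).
Model: a uniform prismatic bar under axial load, so delta = (P·L) / (A·E).
Convert to SI units:
  P = 500 kN = 500000 N
  E = 70 GPa = 7 × 10¹⁰ Pa
Substitute:
  delta = (500000 × 1.8) / (0.0012 × (7 × 10¹⁰))
  delta = 0.01071 m
Convert: delta = 0.01071 m = 10.71 mm
Final answer: delta = 10.71 mm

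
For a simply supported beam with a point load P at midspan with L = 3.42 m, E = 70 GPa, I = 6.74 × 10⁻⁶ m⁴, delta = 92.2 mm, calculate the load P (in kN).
Model: a simply supported beam with a point load P at midspan, so delta = (P·L^3) / (48·E·I).
Solve for P: P = (48·delta·E·I) / L^3.
Convert to SI units:
  E = 70 GPa = 7 × 10¹⁰ Pa
  delta = 92.2 mm = 0.0922 m
Substitute:
  P = (48 × 0.0922 × (7 × 10¹⁰) × (6.74 × 10⁻⁶)) / 3.42^3
  P = 52200 N
Convert: P = 52200 N = 52.2 kN
Final answer: P = 52.2 kN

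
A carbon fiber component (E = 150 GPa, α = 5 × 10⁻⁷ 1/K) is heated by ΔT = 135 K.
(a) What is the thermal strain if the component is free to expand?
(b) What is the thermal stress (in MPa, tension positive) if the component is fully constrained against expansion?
(a) Free thermal strain ε_th = α·ΔT = (5 × 10⁻⁷) × 135 = 6.75 × 10⁻⁵
(b) Fully constrained, the expansion is suppressed, so σ = -E·α·ΔT. Convert E = 150 GPa = 1.5 × 10¹¹ Pa.
  σ = -(1.5 × 10¹¹) × (5 × 10⁻⁷) × 135 = -1.012 × 10⁷ Pa = -10.12 MPa (compressive)
Final answer: (a) ε_th = 6.75 × 10⁻⁵, (b) σ = -10.12 MPa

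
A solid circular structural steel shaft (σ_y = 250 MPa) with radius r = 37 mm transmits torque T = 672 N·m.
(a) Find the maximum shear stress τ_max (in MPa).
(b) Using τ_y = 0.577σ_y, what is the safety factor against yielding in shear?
(a) For a solid circular shaft, τ_max = T·r/J with J = π·r^4/2, i.e. τ_max = 2·T / (π·r^3). Convert r = 37 mm = 0.037 m.
  τ_max = (2 × 672) / (π × 0.037^3) = 8.446 × 10⁶ Pa = 8.446 MPa
(b) τ_y = 0.577 × 250 = 144.25 MPa
  SF = τ_y/τ_max = 144.25 / 8.446 = 17.08
Final answer: (a) τ_max = 8.446 MPa, (b) SF = 17.08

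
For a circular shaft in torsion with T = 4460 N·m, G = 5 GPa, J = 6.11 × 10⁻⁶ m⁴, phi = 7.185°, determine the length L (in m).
Model: a circular shaft in torsion, so phi = (T·L) / (G·J).
Solve for L: L = (phi·G·J) / T.
Convert to SI units:
  G = 5 GPa = 5 × 10⁹ Pa
  phi = 7.185° = 0.1254 rad
Substitute:
  L = (0.1254 × (5 × 10⁹) × (6.11 × 10⁻⁶)) / 4460
  L = 0.859 m
Final answer: L = 0.859 m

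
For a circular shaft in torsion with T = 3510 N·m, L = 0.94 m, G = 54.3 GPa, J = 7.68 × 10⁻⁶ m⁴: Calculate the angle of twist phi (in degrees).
Model: a circular shaft in torsion, so phi = (T·L) / (G·J).
Convert to SI units:
  G = 54.3 GPa = 5.43 × 10¹⁰ Pa
Substitute:
  phi = (3510 × 0.94) / ((5.43 × 10¹⁰) × (7.68 × 10⁻⁶))
  phi = 0.007912 rad
Convert to degrees: phi = 0.007912 × 180/π = 0.4533°
Final answer: phi = 0.4533°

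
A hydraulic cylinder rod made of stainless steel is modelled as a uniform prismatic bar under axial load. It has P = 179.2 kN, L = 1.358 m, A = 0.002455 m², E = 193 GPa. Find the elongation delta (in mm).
Model: a uniform prismatic bar under axial load, so delta = (P·L) / (A·E).
Convert to SI units:
  P = 179.2 kN = 179200 N
  E = 193 GPa = 1.93 × 10¹¹ Pa
Substitute:
  delta = (179200 × 1.358) / (0.002455 × (1.93 × 10¹¹))
  delta = 0.0005136 m
Convert: delta = 0.0005136 m = 0.5136 mm
Final answer: delta = 0.5136 mm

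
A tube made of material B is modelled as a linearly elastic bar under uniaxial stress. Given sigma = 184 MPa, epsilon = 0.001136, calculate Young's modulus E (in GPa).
Model: a linearly elastic bar under uniaxial stress, so epsilon = sigma / E.
Solve for E: E = sigma / epsilon.
Convert to SI units:
  sigma = 184 MPa = 1.84 × 10⁸ Pa
Substitute:
  E = (1.84 × 10⁸) / 0.001136
  E = 1.62 × 10¹¹ Pa
Convert: E = 1.62 × 10¹¹ Pa = 162 GPa
Final answer: E = 162 GPa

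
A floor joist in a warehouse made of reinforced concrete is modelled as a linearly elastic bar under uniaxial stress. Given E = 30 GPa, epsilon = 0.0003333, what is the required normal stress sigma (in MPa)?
Model: a linearly elastic bar under uniaxial stress, so epsilon = sigma / E.
Solve for sigma: sigma = epsilon·E.
Convert to SI units:
  E = 30 GPa = 3 × 10¹⁰ Pa
Substitute:
  sigma = 0.0003333 × (3 × 10¹⁰)
  sigma = 9.999 × 10⁶ Pa
Convert: sigma = 9.999 × 10⁶ Pa = 9.999 MPa
Final answer: sigma = 9.999 MPa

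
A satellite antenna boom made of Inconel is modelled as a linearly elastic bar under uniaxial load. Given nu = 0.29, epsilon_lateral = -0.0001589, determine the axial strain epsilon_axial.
Model: a linearly elastic bar under uniaxial load, so epsilon_lateral = -nu·epsilon_axial.
Solve for epsilon_axial: epsilon_axial = -epsilon_lateral / nu.
Substitute:
  epsilon_axial = -(-0.0001589) / 0.29
  epsilon_axial = 0.0005479
Final answer: epsilon_axial = 0.0005479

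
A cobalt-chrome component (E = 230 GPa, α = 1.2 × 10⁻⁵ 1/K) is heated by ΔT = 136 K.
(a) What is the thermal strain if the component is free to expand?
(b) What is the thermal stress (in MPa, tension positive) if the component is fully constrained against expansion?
(a) Free thermal strain ε_th = α·ΔT = (1.2 × 10⁻⁵) × 136 = 0.001632
(b) Fully constrained, the expansion is suppressed, so σ = -E·α·ΔT. Convert E = 230 GPa = 2.3 × 10¹¹ Pa.
  σ = -(2.3 × 10¹¹) × (1.2 × 10⁻⁵) × 136 = -3.754 × 10⁸ Pa = -375.4 MPa (compressive)
Final answer: (a) ε_th = 0.001632, (b) σ = -375.4 MPa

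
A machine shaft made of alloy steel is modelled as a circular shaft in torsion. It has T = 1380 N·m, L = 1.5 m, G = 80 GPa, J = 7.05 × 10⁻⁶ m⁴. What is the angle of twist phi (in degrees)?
Model: a circular shaft in torsion, so phi = (T·L) / (G·J).
Convert to SI units:
  G = 80 GPa = 8 × 10¹⁰ Pa
Substitute:
  phi = (1380 × 1.5) / ((8 × 10¹⁰) × (7.05 × 10⁻⁶))
  phi = 0.00367 rad
Convert to degrees: phi = 0.00367 × 180/π = 0.2103°
Final answer: phi = 0.2103°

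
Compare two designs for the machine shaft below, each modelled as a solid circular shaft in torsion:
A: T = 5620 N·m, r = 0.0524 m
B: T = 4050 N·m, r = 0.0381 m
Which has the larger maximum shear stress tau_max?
Model: a solid circular shaft in torsion, so tau_max = (2·T) / (π·r^3) (SI units).
  A: tau_max = (2 × 5620) / (π × 0.0524^3) = 2.487 × 10⁷ Pa = 24.87 MPa
  B: tau_max = (2 × 4050) / (π × 0.0381^3) = 4.662 × 10⁷ Pa = 46.62 MPa
46.62 MPa > 24.87 MPa, so B is larger.
Final answer: B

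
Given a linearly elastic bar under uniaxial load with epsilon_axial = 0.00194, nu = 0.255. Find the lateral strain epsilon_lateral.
Model: a linearly elastic bar under uniaxial load, so epsilon_lateral = -nu·epsilon_axial.
Substitute:
  epsilon_lateral = -(0.255 × 0.00194)
  epsilon_lateral = -0.0004947
Final answer: epsilon_lateral = -0.0004947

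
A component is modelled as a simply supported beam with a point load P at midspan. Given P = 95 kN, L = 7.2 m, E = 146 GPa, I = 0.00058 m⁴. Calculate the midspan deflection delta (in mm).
Model: a simply supported beam with a point load P at midspan, so delta = (P·L^3) / (48·E·I).
Convert to SI units:
  P = 95 kN = 95000 N
  E = 146 GPa = 1.46 × 10¹¹ Pa
Substitute:
  delta = (95000 × 7.2^3) / (48 × (1.46 × 10¹¹) × 0.00058)
  delta = 0.008724 m
Convert: delta = 0.008724 m = 8.724 mm
Final answer: delta = 8.724 mm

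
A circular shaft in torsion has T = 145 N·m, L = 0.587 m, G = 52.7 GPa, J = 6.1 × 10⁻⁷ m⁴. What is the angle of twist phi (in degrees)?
Model: a circular shaft in torsion, so phi = (T·L) / (G·J).
Convert to SI units:
  G = 52.7 GPa = 5.27 × 10¹⁰ Pa
Substitute:
  phi = (145 × 0.587) / ((5.27 × 10¹⁰) × (6.1 × 10⁻⁷))
  phi = 0.002648 rad
Convert to degrees: phi = 0.002648 × 180/π = 0.1517°
Final answer: phi = 0.1517°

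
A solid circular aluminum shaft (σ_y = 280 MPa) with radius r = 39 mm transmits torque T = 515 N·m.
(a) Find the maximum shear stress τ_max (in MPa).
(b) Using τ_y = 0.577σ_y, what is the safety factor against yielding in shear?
(a) For a solid circular shaft, τ_max = T·r/J with J = π·r^4/2, i.e. τ_max = 2·T / (π·r^3). Convert r = 39 mm = 0.039 m.
  τ_max = (2 × 515) / (π × 0.039^3) = 5.527 × 10⁶ Pa = 5.527 MPa
(b) τ_y = 0.577 × 280 = 161.56 MPa
  SF = τ_y/τ_max = 161.56 / 5.527 = 29.23
Final answer: (a) τ_max = 5.527 MPa, (b) SF = 29.23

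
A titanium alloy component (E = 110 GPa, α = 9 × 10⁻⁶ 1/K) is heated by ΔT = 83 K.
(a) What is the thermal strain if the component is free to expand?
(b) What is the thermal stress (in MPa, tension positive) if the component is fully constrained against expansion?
(a) Free thermal strain ε_th = α·ΔT = (9 × 10⁻⁶) × 83 = 0.000747
(b) Fully constrained, the expansion is suppressed, so σ = -E·α·ΔT. Convert E = 110 GPa = 1.1 × 10¹¹ Pa.
  σ = -(1.1 × 10¹¹) × (9 × 10⁻⁶) × 83 = -8.217 × 10⁷ Pa = -82.17 MPa (compressive)
Final answer: (a) ε_th = 0.000747, (b) σ = -82.17 MPa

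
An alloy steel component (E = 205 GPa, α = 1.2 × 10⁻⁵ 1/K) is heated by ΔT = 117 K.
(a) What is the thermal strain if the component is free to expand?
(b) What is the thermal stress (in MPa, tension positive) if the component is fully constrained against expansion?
(a) Free thermal strain ε_th = α·ΔT = (1.2 × 10⁻⁵) × 117 = 0.001404
(b) Fully constrained, the expansion is suppressed, so σ = -E·α·ΔT. Convert E = 205 GPa = 2.05 × 10¹¹ Pa.
  σ = -(2.05 × 10¹¹) × (1.2 × 10⁻⁵) × 117 = -2.878 × 10⁸ Pa = -287.8 MPa (compressive)
Final answer: (a) ε_th = 0.001404, (b) σ = -287.8 MPa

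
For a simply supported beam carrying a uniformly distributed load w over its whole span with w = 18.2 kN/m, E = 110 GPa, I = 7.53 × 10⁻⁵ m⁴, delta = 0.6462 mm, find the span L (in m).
Model: a simply supported beam carrying a uniformly distributed load w over its whole span, so delta = (5·w·L^4) / (384·E·I).
Solve for L: L = ((384·delta·E·I) / (5·w))^(1/4).
Convert to SI units:
  w = 18.2 kN/m = 18200 N/m
  E = 110 GPa = 1.1 × 10¹¹ Pa
  delta = 0.6462 mm = 0.0006462 m
Substitute:
  L = ((384 × 0.0006462 × (1.1 × 10¹¹) × (7.53 × 10⁻⁵)) / (5 × 18200))^(1/4)
  L = 2.18 m
Final answer: L = 2.18 m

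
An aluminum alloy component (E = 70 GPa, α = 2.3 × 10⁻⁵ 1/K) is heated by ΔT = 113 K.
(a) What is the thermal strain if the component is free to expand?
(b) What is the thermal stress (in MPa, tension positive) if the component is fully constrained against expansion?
(a) Free thermal strain ε_th = α·ΔT = (2.3 × 10⁻⁵) × 113 = 0.002599
(b) Fully constrained, the expansion is suppressed, so σ = -E·α·ΔT. Convert E = 70 GPa = 7 × 10¹⁰ Pa.
  σ = -(7 × 10¹⁰) × (2.3 × 10⁻⁵) × 113 = -1.819 × 10⁸ Pa = -181.9 MPa (compressive)
Final answer: (a) ε_th = 0.002599, (b) σ = -181.9 MPa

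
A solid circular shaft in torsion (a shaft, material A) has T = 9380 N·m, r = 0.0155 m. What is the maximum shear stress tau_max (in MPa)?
Model: a solid circular shaft in torsion, so tau_max = (2·T) / (π·r^3).
Substitute:
  tau_max = (2 × 9380) / (π × 0.0155^3)
  tau_max = 1.604 × 10⁹ Pa
Convert: tau_max = 1.604 × 10⁹ Pa = 1604 MPa
Final answer: tau_max = 1604 MPa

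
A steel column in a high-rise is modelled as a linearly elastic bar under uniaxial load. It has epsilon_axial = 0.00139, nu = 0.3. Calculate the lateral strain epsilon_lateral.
Model: a linearly elastic bar under uniaxial load, so epsilon_lateral = -nu·epsilon_axial.
Substitute:
  epsilon_lateral = -(0.3 × 0.00139)
  epsilon_lateral = -0.000417
Final answer: epsilon_lateral = -0.000417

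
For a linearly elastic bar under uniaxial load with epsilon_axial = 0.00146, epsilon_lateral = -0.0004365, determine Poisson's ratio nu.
Model: a linearly elastic bar under uniaxial load, so epsilon_lateral = -nu·epsilon_axial.
Solve for nu: nu = -epsilon_lateral / epsilon_axial.
Substitute:
  nu = -(-0.0004365) / 0.00146
  nu = 0.299
Final answer: nu = 0.299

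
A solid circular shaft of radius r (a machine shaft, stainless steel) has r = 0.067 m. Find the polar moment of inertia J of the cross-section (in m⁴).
Model: a solid circular shaft of radius r, so J = (π·r^4) / 2.
Substitute:
  J = (π × 0.067^4) / 2
  J = 3.165 × 10⁻⁵ m⁴
Final answer: J = 3.165 × 10⁻⁵ m⁴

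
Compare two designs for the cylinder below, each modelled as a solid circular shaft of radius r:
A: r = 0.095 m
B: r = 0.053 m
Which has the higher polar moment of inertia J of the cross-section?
Model: a solid circular shaft of radius r, so J = (π·r^4) / 2 (SI units).
  A: J = (π × 0.095^4) / 2 = 0.0001279 m⁴
  B: J = (π × 0.053^4) / 2 = 1.239 × 10⁻⁵ m⁴
0.0001279 m⁴ > 1.239 × 10⁻⁵ m⁴, so A is larger.
Final answer: A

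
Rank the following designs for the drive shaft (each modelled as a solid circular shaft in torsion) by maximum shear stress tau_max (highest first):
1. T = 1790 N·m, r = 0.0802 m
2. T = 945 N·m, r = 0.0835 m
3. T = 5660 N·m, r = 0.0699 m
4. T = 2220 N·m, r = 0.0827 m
Model: a solid circular shaft in torsion, so tau_max = (2·T) / (π·r^3) (SI units).
  Case 1: tau_max = (2 × 1790) / (π × 0.0802^3) = 2.209 × 10⁶ Pa = 2.209 MPa
  Case 2: tau_max = (2 × 945) / (π × 0.0835^3) = 1.033 × 10⁶ Pa = 1.033 MPa
  Case 3: tau_max = (2 × 5660) / (π × 0.0699^3) = 1.055 × 10⁷ Pa = 10.55 MPa
  Case 4: tau_max = (2 × 2220) / (π × 0.0827^3) = 2.499 × 10⁶ Pa = 2.499 MPa
Ordering: 10.55 MPa (case 3) > 2.499 MPa (case 4) > 2.209 MPa (case 1) > 1.033 MPa (case 2)
Final answer: 3, 4, 1, 2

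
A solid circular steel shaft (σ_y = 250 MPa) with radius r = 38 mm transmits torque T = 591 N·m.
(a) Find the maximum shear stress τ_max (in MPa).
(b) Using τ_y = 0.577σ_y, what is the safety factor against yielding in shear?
(a) For a solid circular shaft, τ_max = T·r/J with J = π·r^4/2, i.e. τ_max = 2·T / (π·r^3). Convert r = 38 mm = 0.038 m.
  τ_max = (2 × 591) / (π × 0.038^3) = 6.857 × 10⁶ Pa = 6.857 MPa
(b) τ_y = 0.577 × 250 = 144.25 MPa
  SF = τ_y/τ_max = 144.25 / 6.857 = 21.04
Final answer: (a) τ_max = 6.857 MPa, (b) SF = 21.04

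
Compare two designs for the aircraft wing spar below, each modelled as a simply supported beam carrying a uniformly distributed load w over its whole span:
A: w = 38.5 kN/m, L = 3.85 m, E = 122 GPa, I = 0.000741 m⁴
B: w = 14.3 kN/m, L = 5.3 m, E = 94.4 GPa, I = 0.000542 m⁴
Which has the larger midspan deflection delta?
Model: a simply supported beam carrying a uniformly distributed load w over its whole span, so delta = (5·w·L^4) / (384·E·I) (SI units).
  A: delta = (5 × 38500 × 3.85^4) / (384 × (1.22 × 10¹¹) × 0.000741) = 0.001218 m = 1.218 mm
  B: delta = (5 × 14300 × 5.3^4) / (384 × (9.44 × 10¹⁰) × 0.000542) = 0.002871 m = 2.871 mm
2.871 mm > 1.218 mm, so B is larger.
Final answer: B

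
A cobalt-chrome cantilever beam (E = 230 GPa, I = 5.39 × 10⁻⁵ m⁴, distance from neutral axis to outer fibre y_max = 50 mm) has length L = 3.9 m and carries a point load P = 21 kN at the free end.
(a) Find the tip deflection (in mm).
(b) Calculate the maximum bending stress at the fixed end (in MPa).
(a) Tip deflection of a cantilever with an end point load: δ = P·L^3 / (3·E·I). Convert P = 21 kN = 21000 N, E = 230 GPa = 2.3 × 10¹¹ Pa.
  δ = (21000 × 3.9^3) / (3 × (2.3 × 10¹¹) × (5.39 × 10⁻⁵)) = 0.03349 m = 33.49 mm
(b) Maximum bending moment at the fixed end: M = P·L = 21000 × 3.9 = 81900 N·m. Convert y_max = 50 mm = 0.05 m.
  σ = M·y_max / I = (81900 × 0.05) / (5.39 × 10⁻⁵) = 7.597 × 10⁷ Pa = 75.97 MPa
Final answer: (a) δ = 33.49 mm, (b) σ = 75.97 MPa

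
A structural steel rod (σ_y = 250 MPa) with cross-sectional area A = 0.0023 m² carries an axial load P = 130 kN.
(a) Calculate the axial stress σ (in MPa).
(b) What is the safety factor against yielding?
(a) Axial stress σ = P/A. Convert P = 130 kN = 130000 N.
  σ = 130000 / 0.0023 = 5.652 × 10⁷ Pa = 56.52 MPa
(b) Safety factor SF = σ_y/σ = 250 / 56.52 = 4.423
Final answer: (a) σ = 56.52 MPa, (b) SF = 4.423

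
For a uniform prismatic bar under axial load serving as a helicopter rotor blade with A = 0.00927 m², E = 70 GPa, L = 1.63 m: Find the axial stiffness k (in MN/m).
Model: a uniform prismatic bar under axial load, so k = (A·E) / L.
Convert to SI units:
  E = 70 GPa = 7 × 10¹⁰ Pa
Substitute:
  k = (0.00927 × (7 × 10¹⁰)) / 1.63
  k = 3.981 × 10⁸ N/m
Convert: k = 3.981 × 10⁸ N/m = 398.1 MN/m
Final answer: k = 398.1 MN/m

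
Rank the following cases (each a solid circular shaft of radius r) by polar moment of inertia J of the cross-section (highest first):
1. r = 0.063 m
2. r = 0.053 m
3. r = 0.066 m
Model: a solid circular shaft of radius r, so J = (π·r^4) / 2 (SI units).
  Case 1: J = (π × 0.063^4) / 2 = 2.474 × 10⁻⁵ m⁴
  Case 2: J = (π × 0.053^4) / 2 = 1.239 × 10⁻⁵ m⁴
  Case 3: J = (π × 0.066^4) / 2 = 2.981 × 10⁻⁵ m⁴
Ordering: 2.981 × 10⁻⁵ m⁴ (case 3) > 2.474 × 10⁻⁵ m⁴ (case 1) > 1.239 × 10⁻⁵ m⁴ (case 2)
Final answer: 3, 1, 2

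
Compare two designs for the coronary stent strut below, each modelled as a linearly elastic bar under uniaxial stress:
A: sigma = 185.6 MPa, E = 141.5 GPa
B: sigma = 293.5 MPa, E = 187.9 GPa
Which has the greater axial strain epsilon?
Model: a linearly elastic bar under uniaxial stress, so epsilon = sigma / E (SI units).
  A: epsilon = (1.856 × 10⁸) / (1.415 × 10¹¹) = 0.001312
  B: epsilon = (2.935 × 10⁸) / (1.879 × 10¹¹) = 0.001562
0.001562 > 0.001312, so B is larger.
Final answer: B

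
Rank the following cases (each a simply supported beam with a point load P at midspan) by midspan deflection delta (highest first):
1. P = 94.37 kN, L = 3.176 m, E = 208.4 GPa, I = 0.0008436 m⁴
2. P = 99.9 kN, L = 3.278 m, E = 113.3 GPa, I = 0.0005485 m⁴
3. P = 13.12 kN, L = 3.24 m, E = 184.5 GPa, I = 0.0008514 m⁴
Model: a simply supported beam with a point load P at midspan, so delta = (P·L^3) / (48·E·I) (SI units).
  Case 1: delta = (94370 × 3.176^3) / (48 × (2.084 × 10¹¹) × 0.0008436) = 0.0003583 m = 0.3583 mm
  Case 2: delta = (99900 × 3.278^3) / (48 × (1.133 × 10¹¹) × 0.0005485) = 0.00118 m = 1.18 mm
  Case 3: delta = (13120 × 3.24^3) / (48 × (1.845 × 10¹¹) × 0.0008514) = 5.918 × 10⁻⁵ m = 0.05918 mm
Ordering: 1.18 mm (case 2) > 0.3583 mm (case 1) > 0.05918 mm (case 3)
Final answer: 2, 1, 3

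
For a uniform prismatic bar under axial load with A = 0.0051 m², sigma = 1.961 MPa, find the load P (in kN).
Model: a uniform prismatic bar under axial load, so sigma = P / A.
Solve for P: P = sigma·A.
Convert to SI units:
  sigma = 1.961 MPa = 1.961 × 10⁶ Pa
Substitute:
  P = (1.961 × 10⁶) × 0.0051
  P = 10000 N
Convert: P = 10000 N = 10 kN
Final answer: P = 10 kN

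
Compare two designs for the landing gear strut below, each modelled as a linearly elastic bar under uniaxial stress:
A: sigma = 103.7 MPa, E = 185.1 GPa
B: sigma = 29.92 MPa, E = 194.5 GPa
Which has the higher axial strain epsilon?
Model: a linearly elastic bar under uniaxial stress, so epsilon = sigma / E (SI units).
  A: epsilon = (1.037 × 10⁸) / (1.851 × 10¹¹) = 0.0005602
  B: epsilon = (2.992 × 10⁷) / (1.945 × 10¹¹) = 0.0001538
0.0005602 > 0.0001538, so A is larger.
Final answer: A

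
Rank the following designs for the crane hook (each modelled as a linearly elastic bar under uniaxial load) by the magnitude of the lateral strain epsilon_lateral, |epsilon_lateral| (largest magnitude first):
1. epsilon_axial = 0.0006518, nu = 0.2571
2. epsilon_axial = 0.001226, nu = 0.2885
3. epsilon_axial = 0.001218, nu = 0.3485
Model: a linearly elastic bar under uniaxial load, so epsilon_lateral = -nu·epsilon_axial (SI units).
  Case 1: epsilon_lateral = -(0.2571 × 0.0006518) = -0.0001676
  Case 2: epsilon_lateral = -(0.2885 × 0.001226) = -0.0003537
  Case 3: epsilon_lateral = -(0.3485 × 0.001218) = -0.0004245
Ordering by |epsilon_lateral|: 0.0004245 (case 3) > 0.0003537 (case 2) > 0.0001676 (case 1)
Final answer: 3, 2, 1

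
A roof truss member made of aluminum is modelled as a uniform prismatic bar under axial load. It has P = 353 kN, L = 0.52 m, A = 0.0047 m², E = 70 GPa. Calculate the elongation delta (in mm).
Model: a uniform prismatic bar under axial load, so delta = (P·L) / (A·E).
Convert to SI units:
  P = 353 kN = 353000 N
  E = 70 GPa = 7 × 10¹⁰ Pa
Substitute:
  delta = (353000 × 0.52) / (0.0047 × (7 × 10¹⁰))
  delta = 0.0005579 m
Convert: delta = 0.0005579 m = 0.5579 mm
Final answer: delta = 0.5579 mm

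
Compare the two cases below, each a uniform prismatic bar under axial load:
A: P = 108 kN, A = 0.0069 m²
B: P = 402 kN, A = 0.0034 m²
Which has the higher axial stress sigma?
Model: a uniform prismatic bar under axial load, so sigma = P / A (SI units).
  A: sigma = 108000 / 0.0069 = 1.565 × 10⁷ Pa = 15.65 MPa
  B: sigma = 402000 / 0.0034 = 1.182 × 10⁸ Pa = 118.2 MPa
118.2 MPa > 15.65 MPa, so B is larger.
Final answer: B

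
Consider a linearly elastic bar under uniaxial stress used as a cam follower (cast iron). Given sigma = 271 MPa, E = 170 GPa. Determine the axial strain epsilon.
Model: a linearly elastic bar under uniaxial stress, so epsilon = sigma / E.
Convert to SI units:
  sigma = 271 MPa = 2.71 × 10⁸ Pa
  E = 170 GPa = 1.7 × 10¹¹ Pa
Substitute:
  epsilon = (2.71 × 10⁸) / (1.7 × 10¹¹)
  epsilon = 0.001594
Final answer: epsilon = 0.001594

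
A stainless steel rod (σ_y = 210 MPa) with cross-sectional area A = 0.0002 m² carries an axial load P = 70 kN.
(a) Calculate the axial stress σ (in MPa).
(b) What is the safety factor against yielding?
(a) Axial stress σ = P/A. Convert P = 70 kN = 70000 N.
  σ = 70000 / 0.0002 = 3.5 × 10⁸ Pa = 350 MPa
(b) Safety factor SF = σ_y/σ = 210 / 350 = 0.6
Final answer: (a) σ = 350 MPa, (b) SF = 0.6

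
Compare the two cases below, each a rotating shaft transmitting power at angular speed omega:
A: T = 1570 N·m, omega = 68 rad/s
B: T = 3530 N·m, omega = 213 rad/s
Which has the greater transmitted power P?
Model: a rotating shaft transmitting power at angular speed omega, so P = T·omega (SI units).
  A: P = 1570 × 68 = 106800 W = 106.8 kW
  B: P = 3530 × 213 = 751900 W = 751.9 kW
751.9 kW > 106.8 kW, so B is larger.
Final answer: B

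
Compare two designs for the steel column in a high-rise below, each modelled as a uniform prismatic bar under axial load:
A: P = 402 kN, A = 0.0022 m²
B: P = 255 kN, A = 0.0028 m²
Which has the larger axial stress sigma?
Model: a uniform prismatic bar under axial load, so sigma = P / A (SI units).
  A: sigma = 402000 / 0.0022 = 1.827 × 10⁸ Pa = 182.7 MPa
  B: sigma = 255000 / 0.0028 = 9.107 × 10⁷ Pa = 91.07 MPa
182.7 MPa > 91.07 MPa, so A is larger.
Final answer: A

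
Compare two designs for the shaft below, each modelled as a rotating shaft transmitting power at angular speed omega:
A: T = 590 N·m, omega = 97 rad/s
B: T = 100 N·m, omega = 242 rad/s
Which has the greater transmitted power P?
Model: a rotating shaft transmitting power at angular speed omega, so P = T·omega (SI units).
  A: P = 590 × 97 = 57230 W = 57.23 kW
  B: P = 100 × 242 = 24200 W = 24.2 kW
57.23 kW > 24.2 kW, so A is larger.
Final answer: A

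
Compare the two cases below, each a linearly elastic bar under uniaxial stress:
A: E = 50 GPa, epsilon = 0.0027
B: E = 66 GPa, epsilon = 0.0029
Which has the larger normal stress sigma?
Model: a linearly elastic bar under uniaxial stress, so sigma = E·epsilon (SI units).
  A: sigma = (5 × 10¹⁰) × 0.0027 = 1.35 × 10⁸ Pa = 135 MPa
  B: sigma = (6.6 × 10¹⁰) × 0.0029 = 1.914 × 10⁸ Pa = 191.4 MPa
191.4 MPa > 135 MPa, so B is larger.
Final answer: B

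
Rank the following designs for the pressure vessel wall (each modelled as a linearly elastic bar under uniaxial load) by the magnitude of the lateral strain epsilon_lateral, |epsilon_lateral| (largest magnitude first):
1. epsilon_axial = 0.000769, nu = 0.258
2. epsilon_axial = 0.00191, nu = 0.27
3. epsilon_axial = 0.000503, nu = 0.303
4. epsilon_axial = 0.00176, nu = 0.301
Model: a linearly elastic bar under uniaxial load, so epsilon_lateral = -nu·epsilon_axial (SI units).
  Case 1: epsilon_lateral = -(0.258 × 0.000769) = -0.0001984
  Case 2: epsilon_lateral = -(0.27 × 0.00191) = -0.0005157
  Case 3: epsilon_lateral = -(0.303 × 0.000503) = -0.0001524
  Case 4: epsilon_lateral = -(0.301 × 0.00176) = -0.0005298
Ordering by |epsilon_lateral|: 0.0005298 (case 4) > 0.0005157 (case 2) > 0.0001984 (case 1) > 0.0001524 (case 3)
Final answer: 4, 2, 1, 3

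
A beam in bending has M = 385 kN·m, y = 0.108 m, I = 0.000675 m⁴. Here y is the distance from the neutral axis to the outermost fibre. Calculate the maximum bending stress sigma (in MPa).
Model: a beam in bending, so sigma = (M·y) / I.
Convert to SI units:
  M = 385 kN·m = 385000 N·m
Substitute:
  sigma = (385000 × 0.108) / 0.000675
  sigma = 6.16 × 10⁷ Pa
Convert: sigma = 6.16 × 10⁷ Pa = 61.6 MPa
Final answer: sigma = 61.6 MPa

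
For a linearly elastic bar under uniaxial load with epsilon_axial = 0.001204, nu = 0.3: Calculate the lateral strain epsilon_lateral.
Model: a linearly elastic bar under uniaxial load, so epsilon_lateral = -nu·epsilon_axial.
Substitute:
  epsilon_lateral = -(0.3 × 0.001204)
  epsilon_lateral = -0.0003612
Final answer: epsilon_lateral = -0.0003612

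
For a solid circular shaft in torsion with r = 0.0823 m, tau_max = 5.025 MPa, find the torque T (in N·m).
Model: a solid circular shaft in torsion, so tau_max = (2·T) / (π·r^3).
Solve for T: T = (π·tau_max·r^3) / 2.
Convert to SI units:
  tau_max = 5.025 MPa = 5.025 × 10⁶ Pa
Substitute:
  T = (π × (5.025 × 10⁶) × 0.0823^3) / 2
  T = 4400 N·m
Final answer: T = 4400 N·m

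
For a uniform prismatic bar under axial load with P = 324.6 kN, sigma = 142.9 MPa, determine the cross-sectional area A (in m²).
Model: a uniform prismatic bar under axial load, so sigma = P / A.
Solve for A: A = P / sigma.
Convert to SI units:
  P = 324.6 kN = 324600 N
  sigma = 142.9 MPa = 1.429 × 10⁸ Pa
Substitute:
  A = 324600 / (1.429 × 10⁸)
  A = 0.002272 m²
Final answer: A = 0.002272 m²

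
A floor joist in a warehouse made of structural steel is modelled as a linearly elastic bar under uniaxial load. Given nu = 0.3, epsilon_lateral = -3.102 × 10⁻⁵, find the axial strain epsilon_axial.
Model: a linearly elastic bar under uniaxial load, so epsilon_lateral = -nu·epsilon_axial.
Solve for epsilon_axial: epsilon_axial = -epsilon_lateral / nu.
Substitute:
  epsilon_axial = -(-3.102 × 10⁻⁵) / 0.3
  epsilon_axial = 0.0001034
Final answer: epsilon_axial = 0.0001034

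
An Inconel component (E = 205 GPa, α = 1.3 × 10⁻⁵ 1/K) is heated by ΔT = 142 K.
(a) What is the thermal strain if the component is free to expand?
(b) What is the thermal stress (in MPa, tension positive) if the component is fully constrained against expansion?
(a) Free thermal strain ε_th = α·ΔT = (1.3 × 10⁻⁵) × 142 = 0.001846
(b) Fully constrained, the expansion is suppressed, so σ = -E·α·ΔT. Convert E = 205 GPa = 2.05 × 10¹¹ Pa.
  σ = -(2.05 × 10¹¹) × (1.3 × 10⁻⁵) × 142 = -3.784 × 10⁸ Pa = -378.4 MPa (compressive)
Final answer: (a) ε_th = 0.001846, (b) σ = -378.4 MPa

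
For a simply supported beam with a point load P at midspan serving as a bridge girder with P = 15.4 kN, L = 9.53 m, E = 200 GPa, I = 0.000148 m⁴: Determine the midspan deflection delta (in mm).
Model: a simply supported beam with a point load P at midspan, so delta = (P·L^3) / (48·E·I).
Convert to SI units:
  P = 15.4 kN = 15400 N
  E = 200 GPa = 2 × 10¹¹ Pa
Substitute:
  delta = (15400 × 9.53^3) / (48 × (2 × 10¹¹) × 0.000148)
  delta = 0.009381 m
Convert: delta = 0.009381 m = 9.381 mm
Final answer: delta = 9.381 mm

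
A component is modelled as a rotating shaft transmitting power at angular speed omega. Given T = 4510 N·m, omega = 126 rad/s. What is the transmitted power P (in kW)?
Model: a rotating shaft transmitting power at angular speed omega, so P = T·omega.
Substitute:
  P = 4510 × 126
  P = 568300 W
Convert: P = 568300 W = 568.3 kW
Final answer: P = 568.3 kW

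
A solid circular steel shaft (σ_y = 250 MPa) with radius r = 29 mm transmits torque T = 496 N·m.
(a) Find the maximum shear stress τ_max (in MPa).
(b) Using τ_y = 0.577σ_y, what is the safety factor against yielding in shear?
(a) For a solid circular shaft, τ_max = T·r/J with J = π·r^4/2, i.e. τ_max = 2·T / (π·r^3). Convert r = 29 mm = 0.029 m.
  τ_max = (2 × 496) / (π × 0.029^3) = 1.295 × 10⁷ Pa = 12.95 MPa
(b) τ_y = 0.577 × 250 = 144.25 MPa
  SF = τ_y/τ_max = 144.25 / 12.95 = 11.14
Final answer: (a) τ_max = 12.95 MPa, (b) SF = 11.14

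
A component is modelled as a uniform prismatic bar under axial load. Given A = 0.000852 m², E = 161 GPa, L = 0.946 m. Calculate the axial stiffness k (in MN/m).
Model: a uniform prismatic bar under axial load, so k = (A·E) / L.
Convert to SI units:
  E = 161 GPa = 1.61 × 10¹¹ Pa
Substitute:
  k = (0.000852 × (1.61 × 10¹¹)) / 0.946
  k = 1.45 × 10⁸ N/m
Convert: k = 1.45 × 10⁸ N/m = 145 MN/m
Final answer: k = 145 MN/m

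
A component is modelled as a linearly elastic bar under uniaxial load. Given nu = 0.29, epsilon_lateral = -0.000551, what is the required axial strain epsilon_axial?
Model: a linearly elastic bar under uniaxial load, so epsilon_lateral = -nu·epsilon_axial.
Solve for epsilon_axial: epsilon_axial = -epsilon_lateral / nu.
Substitute:
  epsilon_axial = -(-0.000551) / 0.29
  epsilon_axial = 0.0019
Final answer: epsilon_axial = 0.0019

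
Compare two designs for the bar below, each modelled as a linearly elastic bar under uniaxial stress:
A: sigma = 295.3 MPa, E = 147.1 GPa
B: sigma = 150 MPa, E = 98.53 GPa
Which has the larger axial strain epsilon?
Model: a linearly elastic bar under uniaxial stress, so epsilon = sigma / E (SI units).
  A: epsilon = (2.953 × 10⁸) / (1.471 × 10¹¹) = 0.002007
  B: epsilon = (1.5 × 10⁸) / (9.853 × 10¹⁰) = 0.001522
0.002007 > 0.001522, so A is larger.
Final answer: A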